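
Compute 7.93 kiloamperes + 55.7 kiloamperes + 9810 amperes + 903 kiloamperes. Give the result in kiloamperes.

976.44 kiloamperes

In kiloamperes:
  7.93 kiloamperes → 7.93
  55.7 kiloamperes → 55.7
  9810 amperes = 9810 × 10^-3 kiloamperes = 9.81
  903 kiloamperes → 903
Sum: 7.93 + 55.7 + 9.81 + 903 = 976.44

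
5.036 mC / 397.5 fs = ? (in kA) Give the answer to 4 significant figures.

12670000 kA

(5.036 × 10⁻³) / (397.5 × 10⁻¹⁵) = 0.0126692 × 10¹² A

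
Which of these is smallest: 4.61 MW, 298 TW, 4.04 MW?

4.61 MW = 4610000 W
298 TW = 298000000000000 W
4.04 MW = 4040000 W

4.04 MW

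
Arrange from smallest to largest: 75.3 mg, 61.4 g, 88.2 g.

75.3 mg = 0.0753 g
61.4 g = 61.4 g
88.2 g = 88.2 g

75.3 mg < 61.4 g < 88.2 g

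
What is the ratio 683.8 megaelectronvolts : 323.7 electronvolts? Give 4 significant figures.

(683.8 × 10^6) / (323.7) = 2.1124 × 10^6

2112000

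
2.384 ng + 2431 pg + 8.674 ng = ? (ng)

In ng:
  2.384 ng → 2.384
  2431 pg = 2431 × 10^-3 ng = 2.431
  8.674 ng → 8.674
Sum: 2.384 + 2.431 + 8.674 = 13.489

13.489 ng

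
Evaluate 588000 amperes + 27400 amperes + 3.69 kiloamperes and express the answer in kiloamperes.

In kiloamperes:
  588000 amperes = 588000 × 10⁻³ kiloamperes = 588
  27400 amperes = 27400 × 10⁻³ kiloamperes = 27.4
  3.69 kiloamperes → 3.69
Sum: 588 + 27.4 + 3.69 = 619.09

619.09 kiloamperes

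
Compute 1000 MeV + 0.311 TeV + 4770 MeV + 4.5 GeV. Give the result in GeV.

In GeV:
  1000 MeV = 1000e-3 GeV = 1
  0.311 TeV = 0.311e3 GeV = 311
  4770 MeV = 4770e-3 GeV = 4.77
  4.5 GeV → 4.5
Sum: 1 + 311 + 4.77 + 4.5 = 321.27

321.27 GeV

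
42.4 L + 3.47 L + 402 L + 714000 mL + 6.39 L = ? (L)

In L:
  42.4 L → 42.4
  3.47 L → 3.47
  402 L → 402
  714000 mL = 714000 × 10⁻³ L = 714
  6.39 L → 6.39
Sum: 42.4 + 3.47 + 402 + 714 + 6.39 = 1168.26

1168.26 L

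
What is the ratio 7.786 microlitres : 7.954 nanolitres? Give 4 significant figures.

978.9

(7.786 × 10^-6) / (7.954 × 10^-9) = 0.97888 × 10^3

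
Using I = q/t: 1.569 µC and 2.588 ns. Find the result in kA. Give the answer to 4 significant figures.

(1.569e-6) / (2.588e-9) = 0.60626e3 A

0.6063 kA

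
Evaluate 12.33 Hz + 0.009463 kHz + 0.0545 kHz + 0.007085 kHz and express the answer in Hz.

83.378 Hz

In Hz:
  12.33 Hz → 12.33
  0.009463 kHz = 0.009463 × 10³ Hz = 9.463
  0.0545 kHz = 0.0545 × 10³ Hz = 54.5
  0.007085 kHz = 0.007085 × 10³ Hz = 7.085
Sum: 12.33 + 9.463 + 54.5 + 7.085 = 83.378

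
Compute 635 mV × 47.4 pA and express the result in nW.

0.030099 nW

635 × 10⁻³ × 47.4 × 10⁻¹² = 30099 × 10⁻¹⁵ W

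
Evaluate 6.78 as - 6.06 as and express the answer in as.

In as:
  6.78 as → 6.78
  6.06 as → 6.06
Difference: 6.78 - 6.06 = 0.72

0.72 as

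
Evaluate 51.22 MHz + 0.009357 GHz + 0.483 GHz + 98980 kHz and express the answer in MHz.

642.557 MHz

In MHz:
  51.22 MHz → 51.22
  0.009357 GHz = 0.009357e3 MHz = 9.357
  0.483 GHz = 0.483e3 MHz = 483
  98980 kHz = 98980e-3 MHz = 98.98
Sum: 51.22 + 9.357 + 483 + 98.98 = 642.557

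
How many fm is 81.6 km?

kilo = 10^3, femto = 10^-15; factor is 10^18.
81.6 × 10^18 = 81600000000000000000

81600000000000000000 fm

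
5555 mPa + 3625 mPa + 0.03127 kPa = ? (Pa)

In Pa:
  5555 mPa = 5555 × 10⁻³ Pa = 5.555
  3625 mPa = 3625 × 10⁻³ Pa = 3.625
  0.03127 kPa = 0.03127 × 10³ Pa = 31.27
Sum: 5.555 + 3.625 + 31.27 = 40.45

40.45 Pa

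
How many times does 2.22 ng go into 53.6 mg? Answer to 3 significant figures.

(53.6e-3) / (2.22e-9) = 24.14e6

24100000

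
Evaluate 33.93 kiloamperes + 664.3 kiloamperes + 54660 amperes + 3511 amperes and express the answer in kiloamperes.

In kiloamperes:
  33.93 kiloamperes → 33.93
  664.3 kiloamperes → 664.3
  54660 amperes = 54660e-3 kiloamperes = 54.66
  3511 amperes = 3511e-3 kiloamperes = 3.511
Sum: 33.93 + 664.3 + 54.66 + 3.511 = 756.401

756.401 kiloamperes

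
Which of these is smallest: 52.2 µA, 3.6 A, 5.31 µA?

52.2 µA = 0.0000522 A
3.6 A = 3.6 A
5.31 µA = 0.00000531 A

5.31 µA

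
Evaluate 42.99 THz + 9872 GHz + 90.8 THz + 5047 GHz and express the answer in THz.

148.709 THz

In THz:
  42.99 THz → 42.99
  9872 GHz = 9872 × 10⁻³ THz = 9.872
  90.8 THz → 90.8
  5047 GHz = 5047 × 10⁻³ THz = 5.047
Sum: 42.99 + 9.872 + 90.8 + 5.047 = 148.709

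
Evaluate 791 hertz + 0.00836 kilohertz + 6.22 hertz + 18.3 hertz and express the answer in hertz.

823.88 hertz

In hertz:
  791 hertz → 791
  0.00836 kilohertz = 0.00836 × 10³ hertz = 8.36
  6.22 hertz → 6.22
  18.3 hertz → 18.3
Sum: 791 + 8.36 + 6.22 + 18.3 = 823.88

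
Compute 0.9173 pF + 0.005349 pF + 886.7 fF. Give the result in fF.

1809.349 fF

In fF:
  0.9173 pF = 0.9173e3 fF = 917.3
  0.005349 pF = 0.005349e3 fF = 5.349
  886.7 fF → 886.7
Sum: 917.3 + 5.349 + 886.7 = 1809.349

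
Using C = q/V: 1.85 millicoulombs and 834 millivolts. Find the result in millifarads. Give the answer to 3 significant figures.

(1.85 × 10^-3) / (834 × 10^-3) = 0.0022182 F

2.22 millifarads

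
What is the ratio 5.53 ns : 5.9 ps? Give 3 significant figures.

(5.53 × 10^-9) / (5.9 × 10^-12) = 0.9373 × 10^3

937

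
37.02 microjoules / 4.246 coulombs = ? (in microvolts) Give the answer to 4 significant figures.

(37.02e-6) / (4.246) = 8.71879e-6 V

8.719 microvolts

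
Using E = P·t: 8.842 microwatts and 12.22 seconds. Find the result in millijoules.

0.10804924 millijoules

8.842 × 10^-6 × 12.22 = 108.04924 × 10^-6 J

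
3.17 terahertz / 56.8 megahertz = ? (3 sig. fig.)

55800

(3.17e12) / (56.8e6) = 0.05581e6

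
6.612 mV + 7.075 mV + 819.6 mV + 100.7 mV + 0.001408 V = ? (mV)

935.395 mV

In mV:
  6.612 mV → 6.612
  7.075 mV → 7.075
  819.6 mV → 819.6
  100.7 mV → 100.7
  0.001408 V = 0.001408e3 mV = 1.408
Sum: 6.612 + 7.075 + 819.6 + 100.7 + 1.408 = 935.395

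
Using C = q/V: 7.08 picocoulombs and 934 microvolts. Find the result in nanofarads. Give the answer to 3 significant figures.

7.58 nanofarads

(7.08 × 10⁻¹²) / (934 × 10⁻⁶) = 0.0075803 × 10⁻⁶ F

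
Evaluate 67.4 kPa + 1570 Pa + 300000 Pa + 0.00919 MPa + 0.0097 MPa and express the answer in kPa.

387.86 kPa

In kPa:
  67.4 kPa → 67.4
  1570 Pa = 1570 × 10⁻³ kPa = 1.57
  300000 Pa = 300000 × 10⁻³ kPa = 300
  0.00919 MPa = 0.00919 × 10³ kPa = 9.19
  0.0097 MPa = 0.0097 × 10³ kPa = 9.7
Sum: 67.4 + 1.57 + 300 + 9.19 + 9.7 = 387.86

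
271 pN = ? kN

0.000000000000271 kN

pico = 10⁻¹², kilo = 10³; factor is 10⁻¹⁵.
271 × 10⁻¹⁵ = 0.000000000000271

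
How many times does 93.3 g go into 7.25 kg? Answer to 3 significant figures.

(7.25 × 10³) / (93.3) = 0.07771 × 10³

77.7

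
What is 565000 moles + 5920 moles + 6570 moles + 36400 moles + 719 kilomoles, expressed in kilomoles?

In kilomoles:
  565000 moles = 565000 × 10^-3 kilomoles = 565
  5920 moles = 5920 × 10^-3 kilomoles = 5.92
  6570 moles = 6570 × 10^-3 kilomoles = 6.57
  36400 moles = 36400 × 10^-3 kilomoles = 36.4
  719 kilomoles → 719
Sum: 565 + 5.92 + 6.57 + 36.4 + 719 = 1332.89

1332.89 kilomoles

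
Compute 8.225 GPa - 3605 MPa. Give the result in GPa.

4.62 GPa

In GPa:
  8.225 GPa → 8.225
  3605 MPa = 3605 × 10^-3 GPa = 3.605
Difference: 8.225 - 3.605 = 4.62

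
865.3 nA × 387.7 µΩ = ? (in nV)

865.3 × 10⁻⁹ × 387.7 × 10⁻⁶ = 335476.81 × 10⁻¹⁵ V

0.33547681 nV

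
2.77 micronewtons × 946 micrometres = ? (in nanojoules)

2.77 × 10⁻⁶ × 946 × 10⁻⁶ = 2620.42 × 10⁻¹² J

2.62042 nanojoules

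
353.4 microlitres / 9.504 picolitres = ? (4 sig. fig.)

(353.4 × 10^-6) / (9.504 × 10^-12) = 37.184 × 10^6

37180000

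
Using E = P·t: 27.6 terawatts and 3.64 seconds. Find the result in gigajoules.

27.6 × 10¹² × 3.64 = 100.464 × 10¹² J

100464 gigajoules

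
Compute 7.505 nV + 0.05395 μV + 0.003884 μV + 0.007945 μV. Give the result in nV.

In nV:
  7.505 nV → 7.505
  0.05395 μV = 0.05395e3 nV = 53.95
  0.003884 μV = 0.003884e3 nV = 3.884
  0.007945 μV = 0.007945e3 nV = 7.945
Sum: 7.505 + 53.95 + 3.884 + 7.945 = 73.284

73.284 nV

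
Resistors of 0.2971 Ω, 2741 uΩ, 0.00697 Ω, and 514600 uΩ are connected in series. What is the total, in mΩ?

821.411 mΩ

In mΩ:
  0.2971 Ω = 0.2971 × 10^3 mΩ = 297.1
  2741 uΩ = 2741 × 10^-3 mΩ = 2.741
  0.00697 Ω = 0.00697 × 10^3 mΩ = 6.97
  514600 uΩ = 514600 × 10^-3 mΩ = 514.6
Sum: 297.1 + 2.741 + 6.97 + 514.6 = 821.411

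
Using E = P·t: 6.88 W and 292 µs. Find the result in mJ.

6.88 × 292e-6 = 2008.96e-6 J

2.00896 mJ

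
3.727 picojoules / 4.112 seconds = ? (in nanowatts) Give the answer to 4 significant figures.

0.0009064 nanowatts

(3.727e-12) / (4.112) = 0.906372e-12 W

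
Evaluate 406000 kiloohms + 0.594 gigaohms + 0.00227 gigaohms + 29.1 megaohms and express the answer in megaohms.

In megaohms:
  406000 kiloohms = 406000 × 10⁻³ megaohms = 406
  0.594 gigaohms = 0.594 × 10³ megaohms = 594
  0.00227 gigaohms = 0.00227 × 10³ megaohms = 2.27
  29.1 megaohms → 29.1
Sum: 406 + 594 + 2.27 + 29.1 = 1031.37

1031.37 megaohms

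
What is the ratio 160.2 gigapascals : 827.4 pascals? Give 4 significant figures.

(160.2e9) / (827.4) = 0.19362e9

193600000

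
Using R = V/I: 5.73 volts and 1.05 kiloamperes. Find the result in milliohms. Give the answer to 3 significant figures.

(5.73) / (1.05 × 10^3) = 5.4571 × 10^-3 Ω

5.46 milliohms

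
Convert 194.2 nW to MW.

0.0000000000001942 MW

nano = 1e-9, mega = 1e6; factor is 1e-15.
194.2 × 1e-15 = 0.0000000000001942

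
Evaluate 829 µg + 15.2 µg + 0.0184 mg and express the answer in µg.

In µg:
  829 µg → 829
  15.2 µg → 15.2
  0.0184 mg = 0.0184 × 10³ µg = 18.4
Sum: 829 + 15.2 + 18.4 = 862.6

862.6 µg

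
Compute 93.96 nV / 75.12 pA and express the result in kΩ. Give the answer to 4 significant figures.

1.251 kΩ

(93.96 × 10⁻⁹) / (75.12 × 10⁻¹²) = 1.2508 × 10³ Ω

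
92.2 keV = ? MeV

0.0922 MeV

kilo = 10^3, mega = 10^6; factor is 10^-3.
92.2 × 10^-3 = 0.0922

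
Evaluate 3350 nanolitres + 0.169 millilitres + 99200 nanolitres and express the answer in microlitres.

In microlitres:
  3350 nanolitres = 3350 × 10^-3 microlitres = 3.35
  0.169 millilitres = 0.169 × 10^3 microlitres = 169
  99200 nanolitres = 99200 × 10^-3 microlitres = 99.2
Sum: 3.35 + 169 + 99.2 = 271.55

271.55 microlitres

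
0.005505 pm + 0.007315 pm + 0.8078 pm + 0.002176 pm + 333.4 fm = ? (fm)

In fm:
  0.005505 pm = 0.005505 × 10³ fm = 5.505
  0.007315 pm = 0.007315 × 10³ fm = 7.315
  0.8078 pm = 0.8078 × 10³ fm = 807.8
  0.002176 pm = 0.002176 × 10³ fm = 2.176
  333.4 fm → 333.4
Sum: 5.505 + 7.315 + 807.8 + 2.176 + 333.4 = 1156.196

1156.196 fm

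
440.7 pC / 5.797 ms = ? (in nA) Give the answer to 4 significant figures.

(440.7 × 10⁻¹²) / (5.797 × 10⁻³) = 76.0221 × 10⁻⁹ A

76.02 nA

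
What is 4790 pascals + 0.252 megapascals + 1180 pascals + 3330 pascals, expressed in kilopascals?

In kilopascals:
  4790 pascals = 4790 × 10^-3 kilopascals = 4.79
  0.252 megapascals = 0.252 × 10^3 kilopascals = 252
  1180 pascals = 1180 × 10^-3 kilopascals = 1.18
  3330 pascals = 3330 × 10^-3 kilopascals = 3.33
Sum: 4.79 + 252 + 1.18 + 3.33 = 261.3

261.3 kilopascals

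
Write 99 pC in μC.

pico = 1e-12, micro = 1e-6; factor is 1e-6.
99 × 1e-6 = 0.000099

0.000099 μC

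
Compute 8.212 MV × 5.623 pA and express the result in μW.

46.176076 μW

8.212e6 × 5.623e-12 = 46.176076e-6 W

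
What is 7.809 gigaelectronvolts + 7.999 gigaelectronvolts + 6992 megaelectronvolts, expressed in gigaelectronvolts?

22.8 gigaelectronvolts

In gigaelectronvolts:
  7.809 gigaelectronvolts → 7.809
  7.999 gigaelectronvolts → 7.999
  6992 megaelectronvolts = 6992 × 10^-3 gigaelectronvolts = 6.992
Sum: 7.809 + 7.999 + 6.992 = 22.8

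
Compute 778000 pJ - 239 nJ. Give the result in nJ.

In nJ:
  778000 pJ = 778000 × 10⁻³ nJ = 778
  239 nJ → 239
Difference: 778 - 239 = 539

539 nJ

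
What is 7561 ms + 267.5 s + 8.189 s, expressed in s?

283.25 s

In s:
  7561 ms = 7561 × 10⁻³ s = 7.561
  267.5 s → 267.5
  8.189 s → 8.189
Sum: 7.561 + 267.5 + 8.189 = 283.25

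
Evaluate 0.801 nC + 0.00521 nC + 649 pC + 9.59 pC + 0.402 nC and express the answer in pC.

1866.8 pC

In pC:
  0.801 nC = 0.801e3 pC = 801
  0.00521 nC = 0.00521e3 pC = 5.21
  649 pC → 649
  9.59 pC → 9.59
  0.402 nC = 0.402e3 pC = 402
Sum: 801 + 5.21 + 649 + 9.59 + 402 = 1866.8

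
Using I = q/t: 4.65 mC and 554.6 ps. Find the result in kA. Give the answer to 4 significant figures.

(4.65e-3) / (554.6e-12) = 0.00838442e9 A

8384 kA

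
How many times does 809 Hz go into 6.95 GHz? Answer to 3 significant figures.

8590000

(6.95 × 10⁹) / (809) = 0.008591 × 10⁹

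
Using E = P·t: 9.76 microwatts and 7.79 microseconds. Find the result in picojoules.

76.0304 picojoules

9.76 × 10⁻⁶ × 7.79 × 10⁻⁶ = 76.0304 × 10⁻¹² J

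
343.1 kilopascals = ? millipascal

kilo = 10^3, milli = 10^-3; factor is 10^6.
343.1 × 10^6 = 343100000

343100000 millipascals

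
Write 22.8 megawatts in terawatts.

mega = 1e6, tera = 1e12; factor is 1e-6.
22.8 × 1e-6 = 0.0000228

0.0000228 terawatts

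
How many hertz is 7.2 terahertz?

tera = 10¹², (no prefix) = 10⁰; factor is 10¹².
7.2 × 10¹² = 7200000000000

7200000000000 hertz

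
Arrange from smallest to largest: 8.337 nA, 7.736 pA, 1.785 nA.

7.736 pA < 1.785 nA < 8.337 nA

8.337 nA = 0.000000008337 A
7.736 pA = 0.000000000007736 A
1.785 nA = 0.000000001785 A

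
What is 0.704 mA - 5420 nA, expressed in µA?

698.58 µA

In µA:
  0.704 mA = 0.704 × 10³ µA = 704
  5420 nA = 5420 × 10⁻³ µA = 5.42
Difference: 704 - 5.42 = 698.58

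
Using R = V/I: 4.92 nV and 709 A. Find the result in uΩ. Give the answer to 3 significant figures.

0.00000694 uΩ

(4.92 × 10⁻⁹) / (709) = 0.0069394 × 10⁻⁹ Ω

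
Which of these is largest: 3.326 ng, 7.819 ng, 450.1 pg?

7.819 ng

3.326 ng = 0.000000003326 g
7.819 ng = 0.000000007819 g
450.1 pg = 0.0000000004501 g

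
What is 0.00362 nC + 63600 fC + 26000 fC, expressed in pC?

93.22 pC

In pC:
  0.00362 nC = 0.00362 × 10³ pC = 3.62
  63600 fC = 63600 × 10⁻³ pC = 63.6
  26000 fC = 26000 × 10⁻³ pC = 26
Sum: 3.62 + 63.6 + 26 = 93.22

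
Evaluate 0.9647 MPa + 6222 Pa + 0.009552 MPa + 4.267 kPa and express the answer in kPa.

In kPa:
  0.9647 MPa = 0.9647 × 10³ kPa = 964.7
  6222 Pa = 6222 × 10⁻³ kPa = 6.222
  0.009552 MPa = 0.009552 × 10³ kPa = 9.552
  4.267 kPa → 4.267
Sum: 964.7 + 6.222 + 9.552 + 4.267 = 984.741

984.741 kPa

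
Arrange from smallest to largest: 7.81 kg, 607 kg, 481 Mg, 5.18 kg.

7.81 kg = 7810 g
607 kg = 607000 g
481 Mg = 481000000 g
5.18 kg = 5180 g

5.18 kg < 7.81 kg < 607 kg < 481 Mg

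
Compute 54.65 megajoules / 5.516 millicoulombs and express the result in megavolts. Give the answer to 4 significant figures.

(54.65 × 10⁶) / (5.516 × 10⁻³) = 9.90754 × 10⁹ V

9908 megavolts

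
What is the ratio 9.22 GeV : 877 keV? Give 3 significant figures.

(9.22e9) / (877e3) = 0.01051e6

10500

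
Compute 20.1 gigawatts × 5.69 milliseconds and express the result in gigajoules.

20.1 × 10^9 × 5.69 × 10^-3 = 114.369 × 10^6 J

0.114369 gigajoules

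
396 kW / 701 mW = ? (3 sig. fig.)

(396 × 10³) / (701 × 10⁻³) = 0.5649 × 10⁶

565000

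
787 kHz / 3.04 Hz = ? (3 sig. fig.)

(787e3) / (3.04) = 258.9e3

259000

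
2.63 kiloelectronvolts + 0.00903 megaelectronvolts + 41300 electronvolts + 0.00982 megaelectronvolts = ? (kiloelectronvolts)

62.78 kiloelectronvolts

In kiloelectronvolts:
  2.63 kiloelectronvolts → 2.63
  0.00903 megaelectronvolts = 0.00903e3 kiloelectronvolts = 9.03
  41300 electronvolts = 41300e-3 kiloelectronvolts = 41.3
  0.00982 megaelectronvolts = 0.00982e3 kiloelectronvolts = 9.82
Sum: 2.63 + 9.03 + 41.3 + 9.82 = 62.78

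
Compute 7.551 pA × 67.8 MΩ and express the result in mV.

0.5119578 mV

7.551e-12 × 67.8e6 = 511.9578e-6 V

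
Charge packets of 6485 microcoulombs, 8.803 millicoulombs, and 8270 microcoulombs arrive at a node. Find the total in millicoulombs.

23.558 millicoulombs

In millicoulombs:
  6485 microcoulombs = 6485e-3 millicoulombs = 6.485
  8.803 millicoulombs → 8.803
  8270 microcoulombs = 8270e-3 millicoulombs = 8.27
Sum: 6.485 + 8.803 + 8.27 = 23.558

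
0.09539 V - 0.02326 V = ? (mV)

In mV:
  0.09539 V = 0.09539 × 10^3 mV = 95.39
  0.02326 V = 0.02326 × 10^3 mV = 23.26
Difference: 95.39 - 23.26 = 72.13

72.13 mV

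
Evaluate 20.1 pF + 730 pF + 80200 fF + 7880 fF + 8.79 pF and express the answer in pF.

846.97 pF

In pF:
  20.1 pF → 20.1
  730 pF → 730
  80200 fF = 80200e-3 pF = 80.2
  7880 fF = 7880e-3 pF = 7.88
  8.79 pF → 8.79
Sum: 20.1 + 730 + 80.2 + 7.88 + 8.79 = 846.97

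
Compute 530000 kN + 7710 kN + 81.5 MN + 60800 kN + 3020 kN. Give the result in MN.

In MN:
  530000 kN = 530000 × 10^-3 MN = 530
  7710 kN = 7710 × 10^-3 MN = 7.71
  81.5 MN → 81.5
  60800 kN = 60800 × 10^-3 MN = 60.8
  3020 kN = 3020 × 10^-3 MN = 3.02
Sum: 530 + 7.71 + 81.5 + 60.8 + 3.02 = 683.03

683.03 MN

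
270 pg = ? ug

pico = 1e-12, micro = 1e-6; factor is 1e-6.
270 × 1e-6 = 0.00027

0.00027 ug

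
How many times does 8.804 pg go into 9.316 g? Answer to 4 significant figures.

(9.316) / (8.804 × 10⁻¹²) = 1.0582 × 10¹²

1058000000000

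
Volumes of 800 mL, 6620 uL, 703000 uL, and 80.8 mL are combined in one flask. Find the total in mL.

1590.42 mL

In mL:
  800 mL → 800
  6620 uL = 6620 × 10^-3 mL = 6.62
  703000 uL = 703000 × 10^-3 mL = 703
  80.8 mL → 80.8
Sum: 800 + 6.62 + 703 + 80.8 = 1590.42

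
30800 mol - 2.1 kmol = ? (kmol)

In kmol:
  30800 mol = 30800 × 10⁻³ kmol = 30.8
  2.1 kmol → 2.1
Difference: 30.8 - 2.1 = 28.7

28.7 kmol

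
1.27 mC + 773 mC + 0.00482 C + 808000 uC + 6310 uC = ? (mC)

1593.4 mC

In mC:
  1.27 mC → 1.27
  773 mC → 773
  0.00482 C = 0.00482 × 10³ mC = 4.82
  808000 uC = 808000 × 10⁻³ mC = 808
  6310 uC = 6310 × 10⁻³ mC = 6.31
Sum: 1.27 + 773 + 4.82 + 808 + 6.31 = 1593.4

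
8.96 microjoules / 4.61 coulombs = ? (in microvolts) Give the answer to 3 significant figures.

1.94 microvolts

(8.96e-6) / (4.61) = 1.9436e-6 V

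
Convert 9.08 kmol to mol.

kilo = 10³, (no prefix) = 10⁰; factor is 10³.
9.08 × 10³ = 9080

9080 mol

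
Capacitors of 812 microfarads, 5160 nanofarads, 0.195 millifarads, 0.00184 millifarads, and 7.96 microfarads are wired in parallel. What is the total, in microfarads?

In microfarads:
  812 microfarads → 812
  5160 nanofarads = 5160 × 10⁻³ microfarads = 5.16
  0.195 millifarads = 0.195 × 10³ microfarads = 195
  0.00184 millifarads = 0.00184 × 10³ microfarads = 1.84
  7.96 microfarads → 7.96
Sum: 812 + 5.16 + 195 + 1.84 + 7.96 = 1021.96

1021.96 microfarads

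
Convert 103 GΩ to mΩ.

103000000000000 mΩ

giga = 10⁹, milli = 10⁻³; factor is 10¹².
103 × 10¹² = 103000000000000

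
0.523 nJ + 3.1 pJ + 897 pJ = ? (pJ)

1423.1 pJ

In pJ:
  0.523 nJ = 0.523 × 10^3 pJ = 523
  3.1 pJ → 3.1
  897 pJ → 897
Sum: 523 + 3.1 + 897 = 1423.1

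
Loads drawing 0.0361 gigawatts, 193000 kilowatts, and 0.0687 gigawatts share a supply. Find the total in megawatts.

In megawatts:
  0.0361 gigawatts = 0.0361 × 10³ megawatts = 36.1
  193000 kilowatts = 193000 × 10⁻³ megawatts = 193
  0.0687 gigawatts = 0.0687 × 10³ megawatts = 68.7
Sum: 36.1 + 193 + 68.7 = 297.8

297.8 megawatts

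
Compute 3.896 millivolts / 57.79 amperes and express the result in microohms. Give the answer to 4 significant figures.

(3.896 × 10⁻³) / (57.79) = 0.0674165 × 10⁻³ Ω

67.42 microohms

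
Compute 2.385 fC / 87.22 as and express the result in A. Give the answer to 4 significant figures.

27.34 A

(2.385e-15) / (87.22e-18) = 0.0273446e3 A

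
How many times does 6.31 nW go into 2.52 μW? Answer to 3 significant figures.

399

(2.52e-6) / (6.31e-9) = 0.3994e3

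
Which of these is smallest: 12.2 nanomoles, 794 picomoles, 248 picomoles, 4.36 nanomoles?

248 picomoles

12.2 nanomoles = 0.0000000122 moles
794 picomoles = 0.000000000794 moles
248 picomoles = 0.000000000248 moles
4.36 nanomoles = 0.00000000436 moles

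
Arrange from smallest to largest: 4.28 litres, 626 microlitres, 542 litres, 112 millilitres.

4.28 litres = 4.28 litres
626 microlitres = 0.000626 litres
542 litres = 542 litres
112 millilitres = 0.112 litres

626 microlitres < 112 millilitres < 4.28 litres < 542 litres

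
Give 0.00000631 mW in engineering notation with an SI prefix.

6.31 nW

= 6.31 × 10⁻⁹ W; 10⁻⁹ is nano.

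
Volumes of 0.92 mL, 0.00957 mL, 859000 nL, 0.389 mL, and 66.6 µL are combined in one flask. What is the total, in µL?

2244.17 µL

In µL:
  0.92 mL = 0.92 × 10^3 µL = 920
  0.00957 mL = 0.00957 × 10^3 µL = 9.57
  859000 nL = 859000 × 10^-3 µL = 859
  0.389 mL = 0.389 × 10^3 µL = 389
  66.6 µL → 66.6
Sum: 920 + 9.57 + 859 + 389 + 66.6 = 2244.17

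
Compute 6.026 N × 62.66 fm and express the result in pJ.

6.026 × 62.66 × 10^-15 = 377.58916 × 10^-15 J

0.37758916 pJ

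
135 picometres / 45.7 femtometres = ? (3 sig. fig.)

2950

(135 × 10⁻¹²) / (45.7 × 10⁻¹⁵) = 2.954 × 10³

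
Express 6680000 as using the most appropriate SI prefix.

6.68 ps

= 6.68 × 10^-12 s; 10^-12 is pico.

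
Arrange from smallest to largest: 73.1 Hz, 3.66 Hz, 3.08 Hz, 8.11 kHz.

3.08 Hz < 3.66 Hz < 73.1 Hz < 8.11 kHz

73.1 Hz = 73.1 Hz
3.66 Hz = 3.66 Hz
3.08 Hz = 3.08 Hz
8.11 kHz = 8110 Hz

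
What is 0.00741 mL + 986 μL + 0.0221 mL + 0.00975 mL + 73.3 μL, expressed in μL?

1098.56 μL

In μL:
  0.00741 mL = 0.00741 × 10³ μL = 7.41
  986 μL → 986
  0.0221 mL = 0.0221 × 10³ μL = 22.1
  0.00975 mL = 0.00975 × 10³ μL = 9.75
  73.3 μL → 73.3
Sum: 7.41 + 986 + 22.1 + 9.75 + 73.3 = 1098.56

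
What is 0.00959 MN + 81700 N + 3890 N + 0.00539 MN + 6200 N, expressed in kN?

106.77 kN

In kN:
  0.00959 MN = 0.00959e3 kN = 9.59
  81700 N = 81700e-3 kN = 81.7
  3890 N = 3890e-3 kN = 3.89
  0.00539 MN = 0.00539e3 kN = 5.39
  6200 N = 6200e-3 kN = 6.2
Sum: 9.59 + 81.7 + 3.89 + 5.39 + 6.2 = 106.77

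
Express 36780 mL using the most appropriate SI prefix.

= 36.78 L; mantissa already in [1, 1000).

36.78 L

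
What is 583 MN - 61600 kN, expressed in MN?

In MN:
  583 MN → 583
  61600 kN = 61600 × 10⁻³ MN = 61.6
Difference: 583 - 61.6 = 521.4

521.4 MN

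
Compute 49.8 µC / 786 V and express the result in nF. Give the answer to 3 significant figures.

63.4 nF

(49.8 × 10^-6) / (786) = 0.063359 × 10^-6 F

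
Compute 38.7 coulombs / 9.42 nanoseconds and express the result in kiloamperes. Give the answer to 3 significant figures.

4110000 kiloamperes

(38.7) / (9.42 × 10⁻⁹) = 4.1083 × 10⁹ A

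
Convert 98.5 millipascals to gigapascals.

milli = 10^-3, giga = 10^9; factor is 10^-12.
98.5 × 10^-12 = 0.0000000000985

0.0000000000985 gigapascals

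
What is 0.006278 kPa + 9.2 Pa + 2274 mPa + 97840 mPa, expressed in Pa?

115.592 Pa

In Pa:
  0.006278 kPa = 0.006278e3 Pa = 6.278
  9.2 Pa → 9.2
  2274 mPa = 2274e-3 Pa = 2.274
  97840 mPa = 97840e-3 Pa = 97.84
Sum: 6.278 + 9.2 + 2.274 + 97.84 = 115.592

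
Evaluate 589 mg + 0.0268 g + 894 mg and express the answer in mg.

In mg:
  589 mg → 589
  0.0268 g = 0.0268 × 10^3 mg = 26.8
  894 mg → 894
Sum: 589 + 26.8 + 894 = 1509.8

1509.8 mg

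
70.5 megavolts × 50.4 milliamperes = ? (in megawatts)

3.5532 megawatts

70.5e6 × 50.4e-3 = 3553.2e3 W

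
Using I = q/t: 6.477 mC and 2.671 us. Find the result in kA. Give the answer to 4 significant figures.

2.425 kA

(6.477e-3) / (2.671e-6) = 2.42493e3 A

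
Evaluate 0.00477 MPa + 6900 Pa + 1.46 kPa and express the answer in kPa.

13.13 kPa

In kPa:
  0.00477 MPa = 0.00477e3 kPa = 4.77
  6900 Pa = 6900e-3 kPa = 6.9
  1.46 kPa → 1.46
Sum: 4.77 + 6.9 + 1.46 = 13.13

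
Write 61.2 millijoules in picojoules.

milli = 10⁻³, pico = 10⁻¹²; factor is 10⁹.
61.2 × 10⁹ = 61200000000

61200000000 picojoules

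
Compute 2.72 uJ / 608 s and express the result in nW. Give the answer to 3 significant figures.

4.47 nW

(2.72 × 10^-6) / (608) = 0.0044737 × 10^-6 W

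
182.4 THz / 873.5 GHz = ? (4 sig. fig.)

(182.4 × 10¹²) / (873.5 × 10⁹) = 0.20882 × 10³

208.8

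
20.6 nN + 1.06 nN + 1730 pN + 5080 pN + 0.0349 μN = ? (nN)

In nN:
  20.6 nN → 20.6
  1.06 nN → 1.06
  1730 pN = 1730 × 10⁻³ nN = 1.73
  5080 pN = 5080 × 10⁻³ nN = 5.08
  0.0349 μN = 0.0349 × 10³ nN = 34.9
Sum: 20.6 + 1.06 + 1.73 + 5.08 + 34.9 = 63.37

63.37 nN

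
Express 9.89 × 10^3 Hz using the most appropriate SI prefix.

9.89 kHz

= 9.89 × 10^3 Hz; 10^3 is kilo.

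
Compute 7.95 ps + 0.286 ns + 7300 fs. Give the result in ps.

301.25 ps

In ps:
  7.95 ps → 7.95
  0.286 ns = 0.286 × 10^3 ps = 286
  7300 fs = 7300 × 10^-3 ps = 7.3
Sum: 7.95 + 286 + 7.3 = 301.25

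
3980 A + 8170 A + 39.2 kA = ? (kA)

51.35 kA

In kA:
  3980 A = 3980e-3 kA = 3.98
  8170 A = 8170e-3 kA = 8.17
  39.2 kA → 39.2
Sum: 3.98 + 8.17 + 39.2 = 51.35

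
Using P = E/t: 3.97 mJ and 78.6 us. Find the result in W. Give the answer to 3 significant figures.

(3.97e-3) / (78.6e-6) = 0.050509e3 W

50.5 W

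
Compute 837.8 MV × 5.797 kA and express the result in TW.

837.8 × 10⁶ × 5.797 × 10³ = 4856.7266 × 10⁹ W

4.8567266 TW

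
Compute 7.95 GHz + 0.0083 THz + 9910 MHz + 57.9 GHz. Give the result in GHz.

84.06 GHz

In GHz:
  7.95 GHz → 7.95
  0.0083 THz = 0.0083 × 10³ GHz = 8.3
  9910 MHz = 9910 × 10⁻³ GHz = 9.91
  57.9 GHz → 57.9
Sum: 7.95 + 8.3 + 9.91 + 57.9 = 84.06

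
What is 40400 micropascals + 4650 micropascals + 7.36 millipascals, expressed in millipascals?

52.41 millipascals

In millipascals:
  40400 micropascals = 40400e-3 millipascals = 40.4
  4650 micropascals = 4650e-3 millipascals = 4.65
  7.36 millipascals → 7.36
Sum: 40.4 + 4.65 + 7.36 = 52.41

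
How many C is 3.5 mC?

milli = 1e-3, (no prefix) = 1e0; factor is 1e-3.
3.5 × 1e-3 = 0.0035

0.0035 C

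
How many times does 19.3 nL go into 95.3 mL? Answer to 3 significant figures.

(95.3e-3) / (19.3e-9) = 4.938e6

4940000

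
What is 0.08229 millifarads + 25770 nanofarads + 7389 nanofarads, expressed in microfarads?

In microfarads:
  0.08229 millifarads = 0.08229 × 10³ microfarads = 82.29
  25770 nanofarads = 25770 × 10⁻³ microfarads = 25.77
  7389 nanofarads = 7389 × 10⁻³ microfarads = 7.389
Sum: 82.29 + 25.77 + 7.389 = 115.449

115.449 microfarads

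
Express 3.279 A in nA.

3279000000 nA

(no prefix) = 10^0, nano = 10^-9; factor is 10^9.
3.279 × 10^9 = 3279000000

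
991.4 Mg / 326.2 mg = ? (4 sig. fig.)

3039000000

(991.4 × 10^6) / (326.2 × 10^-3) = 3.0392 × 10^9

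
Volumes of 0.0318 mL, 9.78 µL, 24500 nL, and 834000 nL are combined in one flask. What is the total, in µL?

In µL:
  0.0318 mL = 0.0318 × 10^3 µL = 31.8
  9.78 µL → 9.78
  24500 nL = 24500 × 10^-3 µL = 24.5
  834000 nL = 834000 × 10^-3 µL = 834
Sum: 31.8 + 9.78 + 24.5 + 834 = 900.08

900.08 µL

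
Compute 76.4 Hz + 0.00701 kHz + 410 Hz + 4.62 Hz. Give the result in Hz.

In Hz:
  76.4 Hz → 76.4
  0.00701 kHz = 0.00701 × 10^3 Hz = 7.01
  410 Hz → 410
  4.62 Hz → 4.62
Sum: 76.4 + 7.01 + 410 + 4.62 = 498.03

498.03 Hz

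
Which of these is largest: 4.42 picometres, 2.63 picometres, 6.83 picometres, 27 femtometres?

6.83 picometres

4.42 picometres = 0.00000000000442 metres
2.63 picometres = 0.00000000000263 metres
6.83 picometres = 0.00000000000683 metres
27 femtometres = 0.000000000000027 metres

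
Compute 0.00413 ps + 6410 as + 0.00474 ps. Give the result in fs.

15.28 fs

In fs:
  0.00413 ps = 0.00413 × 10³ fs = 4.13
  6410 as = 6410 × 10⁻³ fs = 6.41
  0.00474 ps = 0.00474 × 10³ fs = 4.74
Sum: 4.13 + 6.41 + 4.74 = 15.28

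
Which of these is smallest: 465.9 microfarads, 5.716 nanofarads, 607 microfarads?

465.9 microfarads = 0.0004659 farads
5.716 nanofarads = 0.000000005716 farads
607 microfarads = 0.000607 farads

5.716 nanofarads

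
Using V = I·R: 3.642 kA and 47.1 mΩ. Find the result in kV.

0.1715382 kV

3.642 × 10³ × 47.1 × 10⁻³ = 171.5382 V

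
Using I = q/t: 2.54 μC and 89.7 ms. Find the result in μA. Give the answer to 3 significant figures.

(2.54e-6) / (89.7e-3) = 0.028317e-3 A

28.3 μA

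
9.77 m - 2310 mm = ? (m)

In m:
  9.77 m → 9.77
  2310 mm = 2310 × 10⁻³ m = 2.31
Difference: 9.77 - 2.31 = 7.46

7.46 m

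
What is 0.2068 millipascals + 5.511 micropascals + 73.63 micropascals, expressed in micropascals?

285.941 micropascals

In micropascals:
  0.2068 millipascals = 0.2068 × 10³ micropascals = 206.8
  5.511 micropascals → 5.511
  73.63 micropascals → 73.63
Sum: 206.8 + 5.511 + 73.63 = 285.941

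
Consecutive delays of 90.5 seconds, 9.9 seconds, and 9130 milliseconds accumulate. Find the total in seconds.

109.53 seconds

In seconds:
  90.5 seconds → 90.5
  9.9 seconds → 9.9
  9130 milliseconds = 9130 × 10⁻³ seconds = 9.13
Sum: 90.5 + 9.9 + 9.13 = 109.53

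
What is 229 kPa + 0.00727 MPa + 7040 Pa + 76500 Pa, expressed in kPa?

319.81 kPa

In kPa:
  229 kPa → 229
  0.00727 MPa = 0.00727 × 10^3 kPa = 7.27
  7040 Pa = 7040 × 10^-3 kPa = 7.04
  76500 Pa = 76500 × 10^-3 kPa = 76.5
Sum: 229 + 7.27 + 7.04 + 76.5 = 319.81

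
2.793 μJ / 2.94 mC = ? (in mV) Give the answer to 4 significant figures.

(2.793e-6) / (2.94e-3) = 0.95e-3 V

0.9500 mV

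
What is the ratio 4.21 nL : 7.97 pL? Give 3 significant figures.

528

(4.21 × 10⁻⁹) / (7.97 × 10⁻¹²) = 0.5282 × 10³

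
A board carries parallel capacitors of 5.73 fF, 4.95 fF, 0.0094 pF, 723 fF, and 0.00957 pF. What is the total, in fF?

752.65 fF

In fF:
  5.73 fF → 5.73
  4.95 fF → 4.95
  0.0094 pF = 0.0094 × 10³ fF = 9.4
  723 fF → 723
  0.00957 pF = 0.00957 × 10³ fF = 9.57
Sum: 5.73 + 4.95 + 9.4 + 723 + 9.57 = 752.65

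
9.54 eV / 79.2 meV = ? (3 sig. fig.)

(9.54) / (79.2 × 10^-3) = 0.1205 × 10^3

120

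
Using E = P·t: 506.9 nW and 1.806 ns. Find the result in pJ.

506.9e-9 × 1.806e-9 = 915.4614e-18 J

0.0009154614 pJ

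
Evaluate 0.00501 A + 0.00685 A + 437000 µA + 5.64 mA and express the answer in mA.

In mA:
  0.00501 A = 0.00501 × 10^3 mA = 5.01
  0.00685 A = 0.00685 × 10^3 mA = 6.85
  437000 µA = 437000 × 10^-3 mA = 437
  5.64 mA → 5.64
Sum: 5.01 + 6.85 + 437 + 5.64 = 454.5

454.5 mA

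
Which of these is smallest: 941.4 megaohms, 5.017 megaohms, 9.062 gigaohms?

941.4 megaohms = 941400000 ohms
5.017 megaohms = 5017000 ohms
9.062 gigaohms = 9062000000 ohms

5.017 megaohms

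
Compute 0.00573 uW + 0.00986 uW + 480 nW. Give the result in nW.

In nW:
  0.00573 uW = 0.00573e3 nW = 5.73
  0.00986 uW = 0.00986e3 nW = 9.86
  480 nW → 480
Sum: 5.73 + 9.86 + 480 = 495.59

495.59 nW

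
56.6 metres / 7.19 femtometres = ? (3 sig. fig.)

7870000000000000

(56.6) / (7.19e-15) = 7.872e15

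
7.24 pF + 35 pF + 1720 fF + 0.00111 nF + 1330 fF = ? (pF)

In pF:
  7.24 pF → 7.24
  35 pF → 35
  1720 fF = 1720e-3 pF = 1.72
  0.00111 nF = 0.00111e3 pF = 1.11
  1330 fF = 1330e-3 pF = 1.33
Sum: 7.24 + 35 + 1.72 + 1.11 + 1.33 = 46.4

46.4 pF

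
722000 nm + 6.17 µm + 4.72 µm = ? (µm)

732.89 µm

In µm:
  722000 nm = 722000 × 10^-3 µm = 722
  6.17 µm → 6.17
  4.72 µm → 4.72
Sum: 722 + 6.17 + 4.72 = 732.89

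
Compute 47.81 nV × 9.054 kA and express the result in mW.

47.81e-9 × 9.054e3 = 432.87174e-6 W

0.43287174 mW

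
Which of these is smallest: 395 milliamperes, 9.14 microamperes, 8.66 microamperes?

8.66 microamperes

395 milliamperes = 0.395 amperes
9.14 microamperes = 0.00000914 amperes
8.66 microamperes = 0.00000866 amperes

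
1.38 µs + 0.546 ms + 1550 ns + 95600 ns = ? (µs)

In µs:
  1.38 µs → 1.38
  0.546 ms = 0.546 × 10³ µs = 546
  1550 ns = 1550 × 10⁻³ µs = 1.55
  95600 ns = 95600 × 10⁻³ µs = 95.6
Sum: 1.38 + 546 + 1.55 + 95.6 = 644.53

644.53 µs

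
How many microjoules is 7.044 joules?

(no prefix) = 10^0, micro = 10^-6; factor is 10^6.
7.044 × 10^6 = 7044000

7044000 microjoules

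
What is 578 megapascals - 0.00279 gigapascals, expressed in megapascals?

575.21 megapascals

In megapascals:
  578 megapascals → 578
  0.00279 gigapascals = 0.00279 × 10^3 megapascals = 2.79
Difference: 578 - 2.79 = 575.21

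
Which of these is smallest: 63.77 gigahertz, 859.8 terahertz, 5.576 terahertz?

63.77 gigahertz

63.77 gigahertz = 63770000000 hertz
859.8 terahertz = 859800000000000 hertz
5.576 terahertz = 5576000000000 hertz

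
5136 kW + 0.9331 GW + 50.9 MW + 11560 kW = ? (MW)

In MW:
  5136 kW = 5136 × 10^-3 MW = 5.136
  0.9331 GW = 0.9331 × 10^3 MW = 933.1
  50.9 MW → 50.9
  11560 kW = 11560 × 10^-3 MW = 11.56
Sum: 5.136 + 933.1 + 50.9 + 11.56 = 1000.696

1000.696 MW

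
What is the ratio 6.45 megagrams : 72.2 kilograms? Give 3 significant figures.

(6.45 × 10^6) / (72.2 × 10^3) = 0.08934 × 10^3

89.3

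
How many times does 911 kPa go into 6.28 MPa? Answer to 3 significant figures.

6.89

(6.28 × 10^6) / (911 × 10^3) = 0.006894 × 10^3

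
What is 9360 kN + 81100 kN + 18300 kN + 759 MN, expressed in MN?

In MN:
  9360 kN = 9360e-3 MN = 9.36
  81100 kN = 81100e-3 MN = 81.1
  18300 kN = 18300e-3 MN = 18.3
  759 MN → 759
Sum: 9.36 + 81.1 + 18.3 + 759 = 867.76

867.76 MN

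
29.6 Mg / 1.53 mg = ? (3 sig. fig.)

19300000000

(29.6 × 10⁶) / (1.53 × 10⁻³) = 19.35 × 10⁹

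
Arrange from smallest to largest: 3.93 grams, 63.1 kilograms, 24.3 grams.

3.93 grams = 3.93 grams
63.1 kilograms = 63100 grams
24.3 grams = 24.3 grams

3.93 grams < 24.3 grams < 63.1 kilograms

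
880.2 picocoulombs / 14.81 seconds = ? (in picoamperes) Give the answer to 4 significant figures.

59.43 picoamperes

(880.2e-12) / (14.81) = 59.4328e-12 A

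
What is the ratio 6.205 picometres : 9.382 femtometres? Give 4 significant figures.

(6.205 × 10⁻¹²) / (9.382 × 10⁻¹⁵) = 0.66137 × 10³

661.4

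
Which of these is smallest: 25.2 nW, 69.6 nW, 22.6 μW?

25.2 nW

25.2 nW = 0.0000000252 W
69.6 nW = 0.0000000696 W
22.6 μW = 0.0000226 W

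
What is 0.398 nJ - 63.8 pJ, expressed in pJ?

In pJ:
  0.398 nJ = 0.398 × 10^3 pJ = 398
  63.8 pJ → 63.8
Difference: 398 - 63.8 = 334.2

334.2 pJ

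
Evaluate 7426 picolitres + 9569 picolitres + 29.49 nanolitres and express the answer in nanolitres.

46.485 nanolitres

In nanolitres:
  7426 picolitres = 7426 × 10^-3 nanolitres = 7.426
  9569 picolitres = 9569 × 10^-3 nanolitres = 9.569
  29.49 nanolitres → 29.49
Sum: 7.426 + 9.569 + 29.49 = 46.485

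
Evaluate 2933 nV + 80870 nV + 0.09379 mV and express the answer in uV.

In uV:
  2933 nV = 2933e-3 uV = 2.933
  80870 nV = 80870e-3 uV = 80.87
  0.09379 mV = 0.09379e3 uV = 93.79
Sum: 2.933 + 80.87 + 93.79 = 177.593

177.593 uV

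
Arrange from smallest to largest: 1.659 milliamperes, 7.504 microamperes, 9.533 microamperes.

1.659 milliamperes = 0.001659 amperes
7.504 microamperes = 0.000007504 amperes
9.533 microamperes = 0.000009533 amperes

7.504 microamperes < 9.533 microamperes < 1.659 milliamperes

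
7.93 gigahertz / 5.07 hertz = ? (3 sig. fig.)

1560000000

(7.93 × 10⁹) / (5.07) = 1.564 × 10⁹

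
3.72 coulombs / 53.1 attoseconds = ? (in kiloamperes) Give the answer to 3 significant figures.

70100000000000 kiloamperes

(3.72) / (53.1 × 10^-18) = 0.070056 × 10^18 A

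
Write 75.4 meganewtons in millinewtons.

mega = 1e6, milli = 1e-3; factor is 1e9.
75.4 × 1e9 = 75400000000

75400000000 millinewtons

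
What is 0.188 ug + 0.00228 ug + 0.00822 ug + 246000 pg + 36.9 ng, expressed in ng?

481.4 ng

In ng:
  0.188 ug = 0.188 × 10^3 ng = 188
  0.00228 ug = 0.00228 × 10^3 ng = 2.28
  0.00822 ug = 0.00822 × 10^3 ng = 8.22
  246000 pg = 246000 × 10^-3 ng = 246
  36.9 ng → 36.9
Sum: 188 + 2.28 + 8.22 + 246 + 36.9 = 481.4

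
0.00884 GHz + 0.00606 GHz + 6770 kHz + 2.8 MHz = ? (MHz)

In MHz:
  0.00884 GHz = 0.00884 × 10^3 MHz = 8.84
  0.00606 GHz = 0.00606 × 10^3 MHz = 6.06
  6770 kHz = 6770 × 10^-3 MHz = 6.77
  2.8 MHz → 2.8
Sum: 8.84 + 6.06 + 6.77 + 2.8 = 24.47

24.47 MHz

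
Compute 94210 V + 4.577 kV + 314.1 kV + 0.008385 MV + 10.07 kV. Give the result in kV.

In kV:
  94210 V = 94210 × 10^-3 kV = 94.21
  4.577 kV → 4.577
  314.1 kV → 314.1
  0.008385 MV = 0.008385 × 10^3 kV = 8.385
  10.07 kV → 10.07
Sum: 94.21 + 4.577 + 314.1 + 8.385 + 10.07 = 431.342

431.342 kV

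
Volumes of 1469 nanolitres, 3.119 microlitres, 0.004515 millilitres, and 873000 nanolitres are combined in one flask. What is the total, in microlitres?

882.103 microlitres

In microlitres:
  1469 nanolitres = 1469 × 10⁻³ microlitres = 1.469
  3.119 microlitres → 3.119
  0.004515 millilitres = 0.004515 × 10³ microlitres = 4.515
  873000 nanolitres = 873000 × 10⁻³ microlitres = 873
Sum: 1.469 + 3.119 + 4.515 + 873 = 882.103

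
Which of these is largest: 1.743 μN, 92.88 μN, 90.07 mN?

90.07 mN

1.743 μN = 0.000001743 N
92.88 μN = 0.00009288 N
90.07 mN = 0.09007 N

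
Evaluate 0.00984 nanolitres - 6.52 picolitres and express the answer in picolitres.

3.32 picolitres

In picolitres:
  0.00984 nanolitres = 0.00984 × 10³ picolitres = 9.84
  6.52 picolitres → 6.52
Difference: 9.84 - 6.52 = 3.32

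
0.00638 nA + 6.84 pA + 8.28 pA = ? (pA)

21.5 pA

In pA:
  0.00638 nA = 0.00638e3 pA = 6.38
  6.84 pA → 6.84
  8.28 pA → 8.28
Sum: 6.38 + 6.84 + 8.28 = 21.5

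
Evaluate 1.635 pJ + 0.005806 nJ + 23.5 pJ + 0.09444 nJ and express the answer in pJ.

In pJ:
  1.635 pJ → 1.635
  0.005806 nJ = 0.005806e3 pJ = 5.806
  23.5 pJ → 23.5
  0.09444 nJ = 0.09444e3 pJ = 94.44
Sum: 1.635 + 5.806 + 23.5 + 94.44 = 125.381

125.381 pJ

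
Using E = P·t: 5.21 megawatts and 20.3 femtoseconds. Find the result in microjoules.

5.21e6 × 20.3e-15 = 105.763e-9 J

0.105763 microjoules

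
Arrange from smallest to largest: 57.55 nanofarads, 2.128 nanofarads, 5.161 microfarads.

57.55 nanofarads = 0.00000005755 farads
2.128 nanofarads = 0.000000002128 farads
5.161 microfarads = 0.000005161 farads

2.128 nanofarads < 57.55 nanofarads < 5.161 microfarads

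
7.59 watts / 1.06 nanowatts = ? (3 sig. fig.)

(7.59) / (1.06 × 10⁻⁹) = 7.16 × 10⁹

7160000000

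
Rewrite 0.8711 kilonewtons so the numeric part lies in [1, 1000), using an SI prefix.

871.1 newtons

= 871.1 newtons; mantissa already in [1, 1000).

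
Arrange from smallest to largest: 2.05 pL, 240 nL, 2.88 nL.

2.05 pL = 0.00000000000205 L
240 nL = 0.00000024 L
2.88 nL = 0.00000000288 L

2.05 pL < 2.88 nL < 240 nL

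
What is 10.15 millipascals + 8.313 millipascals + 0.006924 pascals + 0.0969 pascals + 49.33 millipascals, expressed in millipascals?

171.617 millipascals

In millipascals:
  10.15 millipascals → 10.15
  8.313 millipascals → 8.313
  0.006924 pascals = 0.006924 × 10³ millipascals = 6.924
  0.0969 pascals = 0.0969 × 10³ millipascals = 96.9
  49.33 millipascals → 49.33
Sum: 10.15 + 8.313 + 6.924 + 96.9 + 49.33 = 171.617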